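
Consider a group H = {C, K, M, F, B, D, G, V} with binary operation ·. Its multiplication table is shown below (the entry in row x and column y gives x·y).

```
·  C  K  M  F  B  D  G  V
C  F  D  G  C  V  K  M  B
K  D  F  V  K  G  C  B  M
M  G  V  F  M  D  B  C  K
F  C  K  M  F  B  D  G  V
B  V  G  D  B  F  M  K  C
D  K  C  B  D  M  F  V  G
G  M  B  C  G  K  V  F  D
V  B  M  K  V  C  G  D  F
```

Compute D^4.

D^1 = D
D^2 = D·D = F
D^3 = F·D = D
D^4 = D·D = F

F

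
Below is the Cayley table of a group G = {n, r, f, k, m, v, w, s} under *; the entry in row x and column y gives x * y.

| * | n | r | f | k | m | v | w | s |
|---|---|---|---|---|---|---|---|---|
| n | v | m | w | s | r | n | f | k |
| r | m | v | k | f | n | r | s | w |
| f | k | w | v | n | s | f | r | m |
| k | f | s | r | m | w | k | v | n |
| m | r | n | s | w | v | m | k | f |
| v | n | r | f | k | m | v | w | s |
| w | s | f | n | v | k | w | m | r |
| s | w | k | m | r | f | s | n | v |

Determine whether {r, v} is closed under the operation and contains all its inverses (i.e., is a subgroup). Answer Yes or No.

{r, v} contains the identity v.
Checking products: every product of two elements of {r, v} (read from the table) lies in {r, v}, so the set is closed.
In a finite group, a nonempty closed subset is a subgroup. So {r, v} ≤ G.

Yes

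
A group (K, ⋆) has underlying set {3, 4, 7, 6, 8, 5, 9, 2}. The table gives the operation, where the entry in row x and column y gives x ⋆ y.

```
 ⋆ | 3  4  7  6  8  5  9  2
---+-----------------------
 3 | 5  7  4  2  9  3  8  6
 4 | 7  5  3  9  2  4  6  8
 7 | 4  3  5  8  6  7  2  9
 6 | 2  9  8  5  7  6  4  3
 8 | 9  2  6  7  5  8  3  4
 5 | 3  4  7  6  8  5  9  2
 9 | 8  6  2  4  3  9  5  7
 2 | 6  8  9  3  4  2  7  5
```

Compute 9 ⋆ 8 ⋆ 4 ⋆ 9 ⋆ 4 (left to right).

8

9 ⋆ 8 = 3
3 ⋆ 4 = 7
7 ⋆ 9 = 2
2 ⋆ 4 = 8
(Structurally, K here is isomorphic to the elementary abelian group (Z_2)^3.)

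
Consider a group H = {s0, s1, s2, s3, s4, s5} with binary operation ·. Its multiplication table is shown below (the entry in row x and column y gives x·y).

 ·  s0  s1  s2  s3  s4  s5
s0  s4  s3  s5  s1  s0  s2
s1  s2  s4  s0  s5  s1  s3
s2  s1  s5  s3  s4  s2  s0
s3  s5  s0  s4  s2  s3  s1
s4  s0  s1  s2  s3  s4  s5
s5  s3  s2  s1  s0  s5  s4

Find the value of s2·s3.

Read row s2, column s3: s2·s3 = s4.

s4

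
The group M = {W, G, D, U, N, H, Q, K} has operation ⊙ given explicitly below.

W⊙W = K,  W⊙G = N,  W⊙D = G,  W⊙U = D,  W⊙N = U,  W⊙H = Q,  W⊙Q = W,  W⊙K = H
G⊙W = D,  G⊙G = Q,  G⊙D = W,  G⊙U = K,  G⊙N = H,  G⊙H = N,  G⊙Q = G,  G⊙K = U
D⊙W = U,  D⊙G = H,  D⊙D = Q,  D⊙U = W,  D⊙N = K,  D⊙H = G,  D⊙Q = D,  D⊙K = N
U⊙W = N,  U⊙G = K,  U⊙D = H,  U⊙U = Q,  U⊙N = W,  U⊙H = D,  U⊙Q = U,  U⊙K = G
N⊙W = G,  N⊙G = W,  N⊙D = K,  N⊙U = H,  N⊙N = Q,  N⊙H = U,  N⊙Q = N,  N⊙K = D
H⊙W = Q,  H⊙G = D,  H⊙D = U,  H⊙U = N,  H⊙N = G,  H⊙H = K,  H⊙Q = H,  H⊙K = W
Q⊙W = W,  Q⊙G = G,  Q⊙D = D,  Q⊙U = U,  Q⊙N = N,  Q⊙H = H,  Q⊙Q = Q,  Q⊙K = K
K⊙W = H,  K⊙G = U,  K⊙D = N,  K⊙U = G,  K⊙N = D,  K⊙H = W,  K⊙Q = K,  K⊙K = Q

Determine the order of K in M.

The identity element is Q (its row matches the header).
K^1 = K
K^2 = K ⊙ K = Q
The first power of K equal to the identity is K^2, so ord(K) = 2.

2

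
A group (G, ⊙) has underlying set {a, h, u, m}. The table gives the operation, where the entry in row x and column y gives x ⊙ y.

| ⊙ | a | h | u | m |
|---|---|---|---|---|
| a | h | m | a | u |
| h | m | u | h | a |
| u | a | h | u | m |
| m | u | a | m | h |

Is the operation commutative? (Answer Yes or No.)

Check whether the table is symmetric across its main diagonal.
Every entry (row x, col y) equals the entry (row y, col x), so G is abelian.

Yes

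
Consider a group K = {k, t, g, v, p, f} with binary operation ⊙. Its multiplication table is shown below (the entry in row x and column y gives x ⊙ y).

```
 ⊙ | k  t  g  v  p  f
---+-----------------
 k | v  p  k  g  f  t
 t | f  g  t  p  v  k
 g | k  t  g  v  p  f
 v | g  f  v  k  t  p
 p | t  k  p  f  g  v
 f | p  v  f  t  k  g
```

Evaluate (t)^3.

t

t^1 = t
t^2 = t ⊙ t = g
t^3 = g ⊙ t = t
(Structurally, K here is isomorphic to the symmetric group S_3.)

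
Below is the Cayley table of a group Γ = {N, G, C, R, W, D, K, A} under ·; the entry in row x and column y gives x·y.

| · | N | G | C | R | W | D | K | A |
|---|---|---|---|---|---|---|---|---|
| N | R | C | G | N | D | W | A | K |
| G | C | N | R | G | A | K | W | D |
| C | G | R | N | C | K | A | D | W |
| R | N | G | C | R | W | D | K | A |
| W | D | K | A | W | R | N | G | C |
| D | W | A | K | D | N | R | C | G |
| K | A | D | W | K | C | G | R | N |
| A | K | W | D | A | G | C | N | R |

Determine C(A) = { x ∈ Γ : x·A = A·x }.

Compare row A with column A entry by entry.
K·A = N = A·K, so K commutes with A.
W·A = C but A·W = G, so W does not.
Collecting the elements that commute with A: C(A) = {A, K, N, R}.

{A, K, N, R}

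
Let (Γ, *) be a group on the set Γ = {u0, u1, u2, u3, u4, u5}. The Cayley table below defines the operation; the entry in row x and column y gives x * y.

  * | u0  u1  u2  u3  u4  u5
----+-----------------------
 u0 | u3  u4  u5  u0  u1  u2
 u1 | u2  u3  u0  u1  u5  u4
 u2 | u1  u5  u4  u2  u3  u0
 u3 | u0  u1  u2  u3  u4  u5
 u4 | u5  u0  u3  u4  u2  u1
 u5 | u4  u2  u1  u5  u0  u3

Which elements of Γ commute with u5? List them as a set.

Compare row u5 with column u5 entry by entry.
u4 * u5 = u1 but u5 * u4 = u0, so u4 does not.
Collecting the elements that commute with u5: C(u5) = {u3, u5}.

{u3, u5}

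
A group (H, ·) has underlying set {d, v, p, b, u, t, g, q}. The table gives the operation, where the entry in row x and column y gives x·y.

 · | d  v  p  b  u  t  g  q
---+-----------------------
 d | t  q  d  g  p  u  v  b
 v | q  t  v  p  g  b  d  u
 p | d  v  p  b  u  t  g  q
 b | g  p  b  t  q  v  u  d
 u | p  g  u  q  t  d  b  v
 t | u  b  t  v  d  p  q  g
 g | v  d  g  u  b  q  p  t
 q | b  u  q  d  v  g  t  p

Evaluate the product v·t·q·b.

v·t = b
b·q = d
d·b = g

g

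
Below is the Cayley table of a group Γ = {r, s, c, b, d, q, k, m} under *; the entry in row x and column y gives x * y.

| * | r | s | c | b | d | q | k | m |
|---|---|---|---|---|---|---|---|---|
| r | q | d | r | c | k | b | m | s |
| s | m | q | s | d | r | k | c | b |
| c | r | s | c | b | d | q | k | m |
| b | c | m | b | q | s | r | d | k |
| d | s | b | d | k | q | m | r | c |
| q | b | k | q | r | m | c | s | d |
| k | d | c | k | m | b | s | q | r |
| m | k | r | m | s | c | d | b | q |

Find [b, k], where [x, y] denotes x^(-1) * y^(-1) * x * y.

q

Identity is c; from the table b^(-1) = r and k^(-1) = s.
r * s = d
d * b = k
k * k = q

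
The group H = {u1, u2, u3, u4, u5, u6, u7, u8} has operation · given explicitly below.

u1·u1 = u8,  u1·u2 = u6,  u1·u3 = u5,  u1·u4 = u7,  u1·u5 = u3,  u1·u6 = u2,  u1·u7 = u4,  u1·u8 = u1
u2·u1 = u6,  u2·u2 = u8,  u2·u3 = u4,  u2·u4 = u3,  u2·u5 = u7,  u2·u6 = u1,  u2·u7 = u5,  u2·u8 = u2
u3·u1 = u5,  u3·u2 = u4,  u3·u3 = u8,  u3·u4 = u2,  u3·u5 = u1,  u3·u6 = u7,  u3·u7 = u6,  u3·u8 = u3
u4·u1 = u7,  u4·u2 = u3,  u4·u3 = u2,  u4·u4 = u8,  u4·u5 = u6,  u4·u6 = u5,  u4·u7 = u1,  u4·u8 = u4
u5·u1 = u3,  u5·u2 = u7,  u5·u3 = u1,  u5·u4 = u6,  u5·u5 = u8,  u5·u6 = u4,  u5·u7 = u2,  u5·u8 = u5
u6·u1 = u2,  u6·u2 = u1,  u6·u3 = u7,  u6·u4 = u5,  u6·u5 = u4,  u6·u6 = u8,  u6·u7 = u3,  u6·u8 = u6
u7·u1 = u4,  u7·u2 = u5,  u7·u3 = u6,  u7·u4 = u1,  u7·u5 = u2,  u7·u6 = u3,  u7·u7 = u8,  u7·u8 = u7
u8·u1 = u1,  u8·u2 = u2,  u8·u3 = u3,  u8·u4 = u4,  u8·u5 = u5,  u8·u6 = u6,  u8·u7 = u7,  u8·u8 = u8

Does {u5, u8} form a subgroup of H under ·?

Yes

{u5, u8} contains the identity u8.
Checking products: every product of two elements of {u5, u8} (read from the table) lies in {u5, u8}, so the set is closed.
In a finite group, a nonempty closed subset is a subgroup. So {u5, u8} ≤ H.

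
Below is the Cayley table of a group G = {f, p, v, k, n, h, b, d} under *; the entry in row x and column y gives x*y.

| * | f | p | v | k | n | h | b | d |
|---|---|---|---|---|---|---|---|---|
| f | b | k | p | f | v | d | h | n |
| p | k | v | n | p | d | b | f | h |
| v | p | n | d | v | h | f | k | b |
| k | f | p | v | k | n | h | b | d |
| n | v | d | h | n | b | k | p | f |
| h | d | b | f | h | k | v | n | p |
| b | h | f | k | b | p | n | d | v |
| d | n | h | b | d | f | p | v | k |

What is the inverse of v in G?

b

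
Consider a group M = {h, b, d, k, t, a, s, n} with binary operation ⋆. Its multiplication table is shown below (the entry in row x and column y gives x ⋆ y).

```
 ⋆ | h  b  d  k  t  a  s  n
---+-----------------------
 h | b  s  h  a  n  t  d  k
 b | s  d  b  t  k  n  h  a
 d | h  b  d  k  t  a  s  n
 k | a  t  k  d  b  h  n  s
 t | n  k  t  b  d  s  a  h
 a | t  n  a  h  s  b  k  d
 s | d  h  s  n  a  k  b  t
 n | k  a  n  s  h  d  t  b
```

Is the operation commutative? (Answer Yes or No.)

Yes

Check whether the table is symmetric across its main diagonal.
Every entry (row x, col y) equals the entry (row y, col x), so M is abelian.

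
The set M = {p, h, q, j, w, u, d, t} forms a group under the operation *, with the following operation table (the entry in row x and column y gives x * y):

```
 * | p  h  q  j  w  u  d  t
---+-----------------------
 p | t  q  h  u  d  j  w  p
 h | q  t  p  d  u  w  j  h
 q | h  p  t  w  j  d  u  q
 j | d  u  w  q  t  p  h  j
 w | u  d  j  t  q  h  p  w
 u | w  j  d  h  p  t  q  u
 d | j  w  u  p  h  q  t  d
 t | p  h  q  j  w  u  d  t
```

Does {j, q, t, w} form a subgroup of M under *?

Yes

{j, q, t, w} contains the identity t.
Checking products: every product of two elements of {j, q, t, w} (read from the table) lies in {j, q, t, w}, so the set is closed.
In a finite group, a nonempty closed subset is a subgroup. So {j, q, t, w} ≤ M.
(Structurally, M here is isomorphic to the dihedral group D_4.)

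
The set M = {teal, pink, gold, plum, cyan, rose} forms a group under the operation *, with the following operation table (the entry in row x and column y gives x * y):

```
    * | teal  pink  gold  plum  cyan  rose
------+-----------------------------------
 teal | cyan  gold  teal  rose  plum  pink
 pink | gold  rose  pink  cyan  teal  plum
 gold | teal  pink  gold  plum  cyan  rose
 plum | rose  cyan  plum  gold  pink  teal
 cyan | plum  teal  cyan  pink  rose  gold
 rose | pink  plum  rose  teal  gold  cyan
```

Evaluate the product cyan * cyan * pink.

cyan * cyan = rose
rose * pink = plum

plum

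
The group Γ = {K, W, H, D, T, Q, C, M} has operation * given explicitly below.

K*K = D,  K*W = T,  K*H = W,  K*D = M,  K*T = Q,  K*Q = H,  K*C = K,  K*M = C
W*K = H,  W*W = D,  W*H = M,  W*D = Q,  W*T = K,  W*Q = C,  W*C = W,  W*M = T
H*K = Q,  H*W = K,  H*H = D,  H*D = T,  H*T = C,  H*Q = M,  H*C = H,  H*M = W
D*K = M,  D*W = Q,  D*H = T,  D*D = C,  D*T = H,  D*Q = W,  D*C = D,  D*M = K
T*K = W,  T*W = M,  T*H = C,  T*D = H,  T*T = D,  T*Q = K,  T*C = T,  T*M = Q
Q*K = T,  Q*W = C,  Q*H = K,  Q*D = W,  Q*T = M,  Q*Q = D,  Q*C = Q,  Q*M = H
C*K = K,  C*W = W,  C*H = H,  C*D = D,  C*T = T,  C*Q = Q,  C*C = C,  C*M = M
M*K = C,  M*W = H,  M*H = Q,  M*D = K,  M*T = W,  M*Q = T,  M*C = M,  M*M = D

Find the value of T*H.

C

Read row T, column H: T*H = C.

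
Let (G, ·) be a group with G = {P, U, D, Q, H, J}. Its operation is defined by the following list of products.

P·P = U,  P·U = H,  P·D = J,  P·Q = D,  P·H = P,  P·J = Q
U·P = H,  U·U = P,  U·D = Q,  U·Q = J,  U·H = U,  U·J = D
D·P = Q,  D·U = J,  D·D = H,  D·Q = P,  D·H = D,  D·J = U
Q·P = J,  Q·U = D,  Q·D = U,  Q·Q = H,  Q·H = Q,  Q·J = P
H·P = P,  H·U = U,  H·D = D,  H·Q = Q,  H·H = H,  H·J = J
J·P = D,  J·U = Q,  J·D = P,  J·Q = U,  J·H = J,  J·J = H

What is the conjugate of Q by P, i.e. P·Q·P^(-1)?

J

The identity is H. In row P, the entry H sits in column U, so P^(-1) = U.
P·Q = D
D·U = J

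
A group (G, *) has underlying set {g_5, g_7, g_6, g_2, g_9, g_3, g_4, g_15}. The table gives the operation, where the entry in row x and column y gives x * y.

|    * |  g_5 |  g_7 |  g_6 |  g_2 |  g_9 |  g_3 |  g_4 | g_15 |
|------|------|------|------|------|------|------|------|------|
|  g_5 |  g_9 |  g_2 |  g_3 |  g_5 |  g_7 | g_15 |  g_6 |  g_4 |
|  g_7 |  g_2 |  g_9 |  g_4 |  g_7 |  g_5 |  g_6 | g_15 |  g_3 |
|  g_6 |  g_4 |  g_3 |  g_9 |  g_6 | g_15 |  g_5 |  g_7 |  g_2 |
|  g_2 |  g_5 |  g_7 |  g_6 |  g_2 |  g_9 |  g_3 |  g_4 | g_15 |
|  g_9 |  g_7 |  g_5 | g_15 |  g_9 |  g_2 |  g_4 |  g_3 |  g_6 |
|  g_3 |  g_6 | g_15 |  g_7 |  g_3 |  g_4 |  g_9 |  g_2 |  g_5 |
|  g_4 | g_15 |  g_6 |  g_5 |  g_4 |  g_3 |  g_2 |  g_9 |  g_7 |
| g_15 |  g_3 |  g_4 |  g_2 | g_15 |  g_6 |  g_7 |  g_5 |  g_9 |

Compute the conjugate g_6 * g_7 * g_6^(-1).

The identity is g_2. In row g_6, the entry g_2 sits in column g_15, so g_6^(-1) = g_15.
g_6 * g_7 = g_3
g_3 * g_15 = g_5

g_5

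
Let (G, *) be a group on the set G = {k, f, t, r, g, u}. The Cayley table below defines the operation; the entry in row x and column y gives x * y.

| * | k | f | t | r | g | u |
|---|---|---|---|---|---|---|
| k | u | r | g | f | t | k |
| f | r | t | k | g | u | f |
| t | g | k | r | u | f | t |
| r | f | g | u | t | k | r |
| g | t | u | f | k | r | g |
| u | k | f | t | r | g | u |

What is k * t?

Read row k, column t: k * t = g.

g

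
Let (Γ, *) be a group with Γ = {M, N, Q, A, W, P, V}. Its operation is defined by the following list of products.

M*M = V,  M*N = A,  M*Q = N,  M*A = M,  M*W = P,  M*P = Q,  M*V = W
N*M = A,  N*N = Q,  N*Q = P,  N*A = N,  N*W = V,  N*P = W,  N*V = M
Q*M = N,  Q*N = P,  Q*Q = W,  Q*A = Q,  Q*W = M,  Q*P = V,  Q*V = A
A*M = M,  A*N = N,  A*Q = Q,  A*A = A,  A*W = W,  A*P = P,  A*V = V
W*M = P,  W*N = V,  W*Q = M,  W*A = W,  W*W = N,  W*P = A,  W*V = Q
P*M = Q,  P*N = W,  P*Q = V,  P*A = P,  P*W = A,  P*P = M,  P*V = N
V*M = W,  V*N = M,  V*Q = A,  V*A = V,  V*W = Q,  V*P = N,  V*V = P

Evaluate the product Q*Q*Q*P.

Q*Q = W
W*Q = M
M*P = Q

Q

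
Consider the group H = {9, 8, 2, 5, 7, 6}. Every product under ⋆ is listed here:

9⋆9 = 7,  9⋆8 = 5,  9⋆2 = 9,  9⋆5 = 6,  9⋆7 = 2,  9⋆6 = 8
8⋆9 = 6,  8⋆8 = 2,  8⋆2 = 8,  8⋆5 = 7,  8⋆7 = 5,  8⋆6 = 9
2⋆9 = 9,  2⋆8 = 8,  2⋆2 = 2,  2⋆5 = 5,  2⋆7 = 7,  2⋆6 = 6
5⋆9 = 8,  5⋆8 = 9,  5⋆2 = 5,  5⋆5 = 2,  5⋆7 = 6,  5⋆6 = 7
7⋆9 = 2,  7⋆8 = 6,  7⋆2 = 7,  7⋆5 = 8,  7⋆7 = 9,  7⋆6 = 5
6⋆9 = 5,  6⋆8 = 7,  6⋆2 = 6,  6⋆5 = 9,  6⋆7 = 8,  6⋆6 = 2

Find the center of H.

An element z is central iff its row equals its column in the table.
For 9: 9 ⋆ 6 = 8 ≠ 5 = 6 ⋆ 9, so 9 ∉ Z.
Checking each element this way leaves Z(H) = {2}.

{2}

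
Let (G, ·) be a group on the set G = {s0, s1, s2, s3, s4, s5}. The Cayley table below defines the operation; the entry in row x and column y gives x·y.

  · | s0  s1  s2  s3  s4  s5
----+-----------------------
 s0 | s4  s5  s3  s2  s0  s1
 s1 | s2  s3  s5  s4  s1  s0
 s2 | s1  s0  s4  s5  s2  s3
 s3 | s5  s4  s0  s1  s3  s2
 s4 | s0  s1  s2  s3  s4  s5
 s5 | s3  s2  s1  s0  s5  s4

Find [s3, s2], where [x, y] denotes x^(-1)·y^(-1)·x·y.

Identity is s4; from the table s3^(-1) = s1 and s2^(-1) = s2.
s1·s2 = s5
s5·s3 = s0
s0·s2 = s3

s3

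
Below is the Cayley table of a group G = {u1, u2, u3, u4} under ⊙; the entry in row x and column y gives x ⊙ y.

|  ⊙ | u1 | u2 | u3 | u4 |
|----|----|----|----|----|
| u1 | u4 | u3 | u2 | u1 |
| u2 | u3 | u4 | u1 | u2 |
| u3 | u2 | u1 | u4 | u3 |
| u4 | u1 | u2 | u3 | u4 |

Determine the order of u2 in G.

The identity element is u4 (its row matches the header).
u2^1 = u2
u2^2 = u2 ⊙ u2 = u4
The first power of u2 equal to the identity is u2^2, so ord(u2) = 2.

2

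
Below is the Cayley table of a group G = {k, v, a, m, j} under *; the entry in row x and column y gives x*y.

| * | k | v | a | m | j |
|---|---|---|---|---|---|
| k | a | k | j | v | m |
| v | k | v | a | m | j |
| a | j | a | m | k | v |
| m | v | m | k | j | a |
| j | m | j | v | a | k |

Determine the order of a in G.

The identity element is v (its row matches the header).
a^1 = a
a^2 = a*a = m
a^3 = m*a = k
a^4 = k*a = j
a^5 = j*a = v
The first power of a equal to the identity is a^5, so ord(a) = 5.

5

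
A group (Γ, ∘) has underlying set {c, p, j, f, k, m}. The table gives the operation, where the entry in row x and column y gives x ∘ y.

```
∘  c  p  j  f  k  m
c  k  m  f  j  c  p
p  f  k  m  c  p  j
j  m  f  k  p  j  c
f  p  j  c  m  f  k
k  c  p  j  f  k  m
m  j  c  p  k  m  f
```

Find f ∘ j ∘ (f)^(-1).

The identity is k. In row f, the entry k sits in column m, so f^(-1) = m.
f ∘ j = c
c ∘ m = p
(Structurally, Γ here is isomorphic to the symmetric group S_3.)

p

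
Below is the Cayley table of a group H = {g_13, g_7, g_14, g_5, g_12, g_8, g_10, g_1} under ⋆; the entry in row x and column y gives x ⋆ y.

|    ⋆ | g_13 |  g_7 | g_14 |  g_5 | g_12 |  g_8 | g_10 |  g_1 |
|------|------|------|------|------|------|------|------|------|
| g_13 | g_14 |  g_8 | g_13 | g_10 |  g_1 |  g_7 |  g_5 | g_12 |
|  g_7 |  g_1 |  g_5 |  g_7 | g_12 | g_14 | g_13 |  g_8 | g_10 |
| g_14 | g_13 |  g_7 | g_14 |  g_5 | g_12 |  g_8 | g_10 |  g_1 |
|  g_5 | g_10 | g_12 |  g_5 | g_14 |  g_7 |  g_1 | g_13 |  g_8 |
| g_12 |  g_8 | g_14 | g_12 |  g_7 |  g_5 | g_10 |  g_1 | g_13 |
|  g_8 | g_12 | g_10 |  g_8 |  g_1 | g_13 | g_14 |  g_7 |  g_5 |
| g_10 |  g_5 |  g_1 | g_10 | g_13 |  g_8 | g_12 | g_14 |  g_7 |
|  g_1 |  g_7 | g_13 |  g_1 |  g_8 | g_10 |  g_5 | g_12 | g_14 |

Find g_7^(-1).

First locate the identity: row g_14 matches the header, so g_14 is the identity.
Scan row g_7 for g_14: g_7 ⋆ g_12 = g_14. Hence g_7^(-1) = g_12.

g_12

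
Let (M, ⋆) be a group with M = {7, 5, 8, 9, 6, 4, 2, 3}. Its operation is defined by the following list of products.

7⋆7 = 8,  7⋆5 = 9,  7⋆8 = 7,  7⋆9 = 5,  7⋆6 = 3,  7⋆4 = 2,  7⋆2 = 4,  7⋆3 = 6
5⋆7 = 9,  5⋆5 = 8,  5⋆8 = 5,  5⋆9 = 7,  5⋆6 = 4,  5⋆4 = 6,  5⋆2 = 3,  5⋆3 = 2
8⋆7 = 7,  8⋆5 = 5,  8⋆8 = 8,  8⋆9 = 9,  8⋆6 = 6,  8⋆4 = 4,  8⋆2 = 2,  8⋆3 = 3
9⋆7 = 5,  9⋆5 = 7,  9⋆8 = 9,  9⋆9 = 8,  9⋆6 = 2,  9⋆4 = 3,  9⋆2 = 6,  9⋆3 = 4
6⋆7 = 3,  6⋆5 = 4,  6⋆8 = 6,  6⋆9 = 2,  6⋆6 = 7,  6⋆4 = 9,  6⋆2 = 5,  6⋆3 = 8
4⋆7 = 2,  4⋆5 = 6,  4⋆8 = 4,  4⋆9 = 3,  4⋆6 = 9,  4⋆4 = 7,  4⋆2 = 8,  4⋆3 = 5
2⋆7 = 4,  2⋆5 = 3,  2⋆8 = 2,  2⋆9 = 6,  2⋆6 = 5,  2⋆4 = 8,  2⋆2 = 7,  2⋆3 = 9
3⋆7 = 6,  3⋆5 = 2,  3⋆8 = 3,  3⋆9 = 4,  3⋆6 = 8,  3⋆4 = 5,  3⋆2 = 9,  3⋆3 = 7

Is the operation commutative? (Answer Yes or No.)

Check whether the table is symmetric across its main diagonal.
Every entry (row x, col y) equals the entry (row y, col x), so M is abelian.

Yes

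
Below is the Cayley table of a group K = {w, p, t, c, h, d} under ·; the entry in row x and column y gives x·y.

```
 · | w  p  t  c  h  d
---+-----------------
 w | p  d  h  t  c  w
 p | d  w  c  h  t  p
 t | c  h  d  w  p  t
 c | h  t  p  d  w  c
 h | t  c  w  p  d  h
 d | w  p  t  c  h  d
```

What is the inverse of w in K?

p

First locate the identity: row d matches the header, so d is the identity.
Scan row w for d: w·p = d. Hence w^(-1) = p.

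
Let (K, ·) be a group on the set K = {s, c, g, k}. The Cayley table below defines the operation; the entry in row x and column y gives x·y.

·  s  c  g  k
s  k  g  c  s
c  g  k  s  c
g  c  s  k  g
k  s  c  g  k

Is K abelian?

Yes

Check whether the table is symmetric across its main diagonal.
Every entry (row x, col y) equals the entry (row y, col x), so K is abelian.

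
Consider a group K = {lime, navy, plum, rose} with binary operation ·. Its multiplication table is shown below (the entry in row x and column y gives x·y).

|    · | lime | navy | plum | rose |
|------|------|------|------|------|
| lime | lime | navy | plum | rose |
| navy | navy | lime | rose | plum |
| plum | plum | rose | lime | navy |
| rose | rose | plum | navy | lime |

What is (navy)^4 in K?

navy^1 = navy
navy^2 = navy·navy = lime
navy^3 = lime·navy = navy
navy^4 = navy·navy = lime

lime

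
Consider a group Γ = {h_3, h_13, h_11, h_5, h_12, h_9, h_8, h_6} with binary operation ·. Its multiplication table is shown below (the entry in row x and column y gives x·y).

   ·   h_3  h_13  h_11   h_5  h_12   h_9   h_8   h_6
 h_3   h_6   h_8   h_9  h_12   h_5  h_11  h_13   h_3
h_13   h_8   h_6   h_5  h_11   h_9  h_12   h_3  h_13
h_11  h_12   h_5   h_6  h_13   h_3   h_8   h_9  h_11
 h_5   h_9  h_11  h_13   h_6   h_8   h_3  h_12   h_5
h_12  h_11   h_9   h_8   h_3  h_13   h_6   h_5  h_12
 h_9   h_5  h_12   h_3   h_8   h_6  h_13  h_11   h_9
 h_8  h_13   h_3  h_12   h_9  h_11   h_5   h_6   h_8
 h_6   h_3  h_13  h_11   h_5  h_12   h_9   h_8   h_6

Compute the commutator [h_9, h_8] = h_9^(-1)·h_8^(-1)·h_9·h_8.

Identity is h_6; from the table h_9^(-1) = h_12 and h_8^(-1) = h_8.
h_12·h_8 = h_5
h_5·h_9 = h_3
h_3·h_8 = h_13

h_13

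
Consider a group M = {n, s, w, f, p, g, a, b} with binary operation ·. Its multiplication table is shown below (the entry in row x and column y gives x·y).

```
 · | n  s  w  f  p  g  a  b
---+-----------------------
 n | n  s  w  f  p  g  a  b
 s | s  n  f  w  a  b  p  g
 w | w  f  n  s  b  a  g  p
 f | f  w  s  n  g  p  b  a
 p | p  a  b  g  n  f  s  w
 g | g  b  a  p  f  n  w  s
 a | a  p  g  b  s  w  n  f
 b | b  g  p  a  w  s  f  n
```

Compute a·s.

Read row a, column s: a·s = p.

p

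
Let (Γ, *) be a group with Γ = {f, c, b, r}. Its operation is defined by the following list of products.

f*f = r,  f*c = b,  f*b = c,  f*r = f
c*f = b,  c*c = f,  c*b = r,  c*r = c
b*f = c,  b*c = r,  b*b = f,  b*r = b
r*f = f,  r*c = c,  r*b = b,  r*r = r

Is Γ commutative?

Check whether the table is symmetric across its main diagonal.
Every entry (row x, col y) equals the entry (row y, col x), so Γ is abelian.

Yes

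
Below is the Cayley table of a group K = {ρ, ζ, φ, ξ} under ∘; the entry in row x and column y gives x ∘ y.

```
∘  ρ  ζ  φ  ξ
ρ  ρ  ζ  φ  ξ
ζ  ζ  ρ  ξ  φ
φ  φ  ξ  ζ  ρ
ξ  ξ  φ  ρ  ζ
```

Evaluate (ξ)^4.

ρ

ξ^1 = ξ
ξ^2 = ξ ∘ ξ = ζ
ξ^3 = ζ ∘ ξ = φ
ξ^4 = φ ∘ ξ = ρ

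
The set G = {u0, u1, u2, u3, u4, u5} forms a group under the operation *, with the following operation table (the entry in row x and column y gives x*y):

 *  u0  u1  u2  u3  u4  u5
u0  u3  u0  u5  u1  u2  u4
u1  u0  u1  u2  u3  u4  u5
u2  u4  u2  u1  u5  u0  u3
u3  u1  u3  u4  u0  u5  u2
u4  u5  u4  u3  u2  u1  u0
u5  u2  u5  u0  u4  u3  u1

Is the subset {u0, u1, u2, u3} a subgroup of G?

u3*u2 = u4, which is not in {u0, u1, u2, u3}.
The subset is not closed under *, so it is not a subgroup.
(Structurally, G here is isomorphic to the symmetric group S_3.)

No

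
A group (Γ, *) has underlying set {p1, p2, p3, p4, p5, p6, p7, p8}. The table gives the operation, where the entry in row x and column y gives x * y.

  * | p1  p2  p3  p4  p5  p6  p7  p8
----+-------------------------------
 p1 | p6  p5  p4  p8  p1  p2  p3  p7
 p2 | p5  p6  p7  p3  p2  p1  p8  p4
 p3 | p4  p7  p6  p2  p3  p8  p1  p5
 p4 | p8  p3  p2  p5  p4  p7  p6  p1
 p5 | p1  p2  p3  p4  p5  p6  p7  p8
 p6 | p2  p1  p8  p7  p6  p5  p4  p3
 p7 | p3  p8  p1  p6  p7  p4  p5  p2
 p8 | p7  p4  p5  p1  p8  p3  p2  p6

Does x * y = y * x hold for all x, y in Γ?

Yes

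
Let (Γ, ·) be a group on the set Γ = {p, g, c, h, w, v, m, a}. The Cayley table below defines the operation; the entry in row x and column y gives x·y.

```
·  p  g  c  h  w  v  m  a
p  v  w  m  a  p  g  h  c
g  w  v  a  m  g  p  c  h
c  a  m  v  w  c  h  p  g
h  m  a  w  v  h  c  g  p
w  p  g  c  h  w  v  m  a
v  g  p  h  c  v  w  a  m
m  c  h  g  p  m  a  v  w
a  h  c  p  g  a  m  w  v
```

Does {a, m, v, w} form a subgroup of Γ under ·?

{a, m, v, w} contains the identity w.
Checking products: every product of two elements of {a, m, v, w} (read from the table) lies in {a, m, v, w}, so the set is closed.
In a finite group, a nonempty closed subset is a subgroup. So {a, m, v, w} ≤ Γ.
(Structurally, Γ here is isomorphic to the quaternion group Q_8.)

Yes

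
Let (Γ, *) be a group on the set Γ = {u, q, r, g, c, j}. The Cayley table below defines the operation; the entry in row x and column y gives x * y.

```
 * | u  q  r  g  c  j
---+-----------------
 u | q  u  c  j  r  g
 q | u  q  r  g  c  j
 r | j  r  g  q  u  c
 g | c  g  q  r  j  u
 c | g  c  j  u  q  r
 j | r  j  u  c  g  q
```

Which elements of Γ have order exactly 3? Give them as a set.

Identity is q. Compute the order of each non-identity element by repeated multiplication:
  u: u → q  (order 2)
  r: r → g → q  (order 3)
  g: g → r → q  (order 3)
  c: c → q  (order 2)
  j: j → q  (order 2)
Elements of order 3: {g, r}.

{g, r}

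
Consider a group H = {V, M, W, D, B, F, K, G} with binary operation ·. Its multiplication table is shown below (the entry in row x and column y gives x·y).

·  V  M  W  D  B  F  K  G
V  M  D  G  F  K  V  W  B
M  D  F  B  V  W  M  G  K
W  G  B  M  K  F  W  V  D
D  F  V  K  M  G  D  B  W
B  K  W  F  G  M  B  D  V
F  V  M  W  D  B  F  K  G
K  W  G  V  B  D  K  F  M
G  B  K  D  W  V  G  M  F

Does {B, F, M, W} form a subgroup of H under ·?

Yes

{B, F, M, W} contains the identity F.
Checking products: every product of two elements of {B, F, M, W} (read from the table) lies in {B, F, M, W}, so the set is closed.
In a finite group, a nonempty closed subset is a subgroup. So {B, F, M, W} ≤ H.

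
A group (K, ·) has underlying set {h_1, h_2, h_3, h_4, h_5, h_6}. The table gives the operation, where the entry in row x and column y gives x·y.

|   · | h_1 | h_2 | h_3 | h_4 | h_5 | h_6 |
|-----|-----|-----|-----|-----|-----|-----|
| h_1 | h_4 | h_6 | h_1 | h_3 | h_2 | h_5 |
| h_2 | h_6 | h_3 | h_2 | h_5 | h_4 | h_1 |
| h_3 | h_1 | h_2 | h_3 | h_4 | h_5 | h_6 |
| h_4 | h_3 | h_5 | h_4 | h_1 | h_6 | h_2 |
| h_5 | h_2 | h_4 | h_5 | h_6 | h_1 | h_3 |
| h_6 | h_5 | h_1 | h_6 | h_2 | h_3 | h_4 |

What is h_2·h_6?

h_1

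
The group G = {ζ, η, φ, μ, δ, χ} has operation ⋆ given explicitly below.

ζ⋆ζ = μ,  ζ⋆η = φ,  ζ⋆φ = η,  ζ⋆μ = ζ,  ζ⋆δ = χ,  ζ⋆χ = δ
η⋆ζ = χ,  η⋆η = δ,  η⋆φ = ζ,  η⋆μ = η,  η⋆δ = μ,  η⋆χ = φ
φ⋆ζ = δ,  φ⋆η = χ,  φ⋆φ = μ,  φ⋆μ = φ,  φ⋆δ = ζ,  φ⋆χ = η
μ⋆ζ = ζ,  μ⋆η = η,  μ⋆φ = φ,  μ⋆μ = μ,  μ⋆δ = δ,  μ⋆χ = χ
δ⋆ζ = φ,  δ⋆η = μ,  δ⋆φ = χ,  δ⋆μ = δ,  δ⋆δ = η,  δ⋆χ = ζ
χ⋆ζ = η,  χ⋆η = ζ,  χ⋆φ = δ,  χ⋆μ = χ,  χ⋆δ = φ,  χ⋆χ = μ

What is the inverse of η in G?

First locate the identity: row μ matches the header, so μ is the identity.
Scan row η for μ: η ⋆ δ = μ. Hence η^(-1) = δ.

δ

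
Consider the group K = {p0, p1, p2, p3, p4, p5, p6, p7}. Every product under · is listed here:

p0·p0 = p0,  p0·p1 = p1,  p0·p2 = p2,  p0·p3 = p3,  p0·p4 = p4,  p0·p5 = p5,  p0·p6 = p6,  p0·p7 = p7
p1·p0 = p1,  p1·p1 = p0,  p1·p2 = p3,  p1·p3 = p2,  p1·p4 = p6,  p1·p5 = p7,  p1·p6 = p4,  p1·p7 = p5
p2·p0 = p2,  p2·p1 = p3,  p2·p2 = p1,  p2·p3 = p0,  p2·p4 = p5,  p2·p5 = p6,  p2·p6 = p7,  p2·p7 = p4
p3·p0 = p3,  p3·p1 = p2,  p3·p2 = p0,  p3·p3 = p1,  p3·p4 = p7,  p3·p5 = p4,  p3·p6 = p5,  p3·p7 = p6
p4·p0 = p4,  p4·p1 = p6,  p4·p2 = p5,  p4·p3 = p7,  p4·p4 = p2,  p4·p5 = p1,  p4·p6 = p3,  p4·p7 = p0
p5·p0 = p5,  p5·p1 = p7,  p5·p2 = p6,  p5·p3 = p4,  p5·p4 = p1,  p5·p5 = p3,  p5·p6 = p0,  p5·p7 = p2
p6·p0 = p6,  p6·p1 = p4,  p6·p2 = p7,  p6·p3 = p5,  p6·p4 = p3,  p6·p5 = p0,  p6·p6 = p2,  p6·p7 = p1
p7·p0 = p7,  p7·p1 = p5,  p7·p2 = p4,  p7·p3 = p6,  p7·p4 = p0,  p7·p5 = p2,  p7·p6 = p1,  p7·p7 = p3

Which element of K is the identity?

The identity e satisfies e·x = x for all x, so its row in the table reproduces the column headers.
Row p0 reads: p0, p1, p2, p3, p4, p5, p6, p7 — exactly the header order. So p0 is the identity.

p0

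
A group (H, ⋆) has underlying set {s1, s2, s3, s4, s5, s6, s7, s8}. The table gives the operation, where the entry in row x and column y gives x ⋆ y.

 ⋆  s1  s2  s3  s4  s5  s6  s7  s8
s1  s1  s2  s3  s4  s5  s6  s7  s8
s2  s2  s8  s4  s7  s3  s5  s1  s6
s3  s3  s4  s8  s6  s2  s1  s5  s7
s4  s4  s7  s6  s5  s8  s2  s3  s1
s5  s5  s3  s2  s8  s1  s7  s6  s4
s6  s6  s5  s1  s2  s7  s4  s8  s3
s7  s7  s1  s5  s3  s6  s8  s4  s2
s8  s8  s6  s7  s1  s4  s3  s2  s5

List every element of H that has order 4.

{s4, s8}

Identity is s1. Compute the order of each non-identity element by repeated multiplication:
  s2: s2 → s8 → s6 → s5 → s3 → s4 → s7 → s1  (order 8)
  s3: s3 → s8 → s7 → s5 → s2 → s4 → s6 → s1  (order 8)
  s4: s4 → s5 → s8 → s1  (order 4)
  s5: s5 → s1  (order 2)
  s6: s6 → s4 → s2 → s5 → s7 → s8 → s3 → s1  (order 8)
  s7: s7 → s4 → s3 → s5 → s6 → s8 → s2 → s1  (order 8)
  s8: s8 → s5 → s4 → s1  (order 4)
Elements of order 4: {s4, s8}.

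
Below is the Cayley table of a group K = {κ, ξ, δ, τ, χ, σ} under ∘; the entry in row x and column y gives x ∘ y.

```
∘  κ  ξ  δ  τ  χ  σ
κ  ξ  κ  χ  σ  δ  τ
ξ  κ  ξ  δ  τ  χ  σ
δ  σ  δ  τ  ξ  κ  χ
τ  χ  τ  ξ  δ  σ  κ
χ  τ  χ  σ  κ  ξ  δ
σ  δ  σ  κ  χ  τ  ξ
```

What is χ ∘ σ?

Read row χ, column σ: χ ∘ σ = δ.

δ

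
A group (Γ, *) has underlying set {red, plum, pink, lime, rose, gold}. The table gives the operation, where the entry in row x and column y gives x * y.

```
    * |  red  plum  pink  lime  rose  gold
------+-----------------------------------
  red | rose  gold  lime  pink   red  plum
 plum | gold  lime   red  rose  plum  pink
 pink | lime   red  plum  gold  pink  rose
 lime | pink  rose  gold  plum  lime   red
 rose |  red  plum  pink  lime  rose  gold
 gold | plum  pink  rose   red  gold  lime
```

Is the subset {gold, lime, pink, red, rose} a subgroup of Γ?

gold * red = plum, which is not in {gold, lime, pink, red, rose}.
The subset is not closed under *, so it is not a subgroup.

No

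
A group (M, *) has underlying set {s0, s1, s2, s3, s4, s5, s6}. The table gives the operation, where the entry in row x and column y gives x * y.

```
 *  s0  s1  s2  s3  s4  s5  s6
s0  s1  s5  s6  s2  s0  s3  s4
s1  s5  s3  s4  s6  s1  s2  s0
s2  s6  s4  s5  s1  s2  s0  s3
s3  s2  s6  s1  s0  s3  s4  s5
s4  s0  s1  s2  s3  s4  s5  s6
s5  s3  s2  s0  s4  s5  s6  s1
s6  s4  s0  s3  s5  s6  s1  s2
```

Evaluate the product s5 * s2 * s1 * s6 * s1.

s3

s5 * s2 = s0
s0 * s1 = s5
s5 * s6 = s1
s1 * s1 = s3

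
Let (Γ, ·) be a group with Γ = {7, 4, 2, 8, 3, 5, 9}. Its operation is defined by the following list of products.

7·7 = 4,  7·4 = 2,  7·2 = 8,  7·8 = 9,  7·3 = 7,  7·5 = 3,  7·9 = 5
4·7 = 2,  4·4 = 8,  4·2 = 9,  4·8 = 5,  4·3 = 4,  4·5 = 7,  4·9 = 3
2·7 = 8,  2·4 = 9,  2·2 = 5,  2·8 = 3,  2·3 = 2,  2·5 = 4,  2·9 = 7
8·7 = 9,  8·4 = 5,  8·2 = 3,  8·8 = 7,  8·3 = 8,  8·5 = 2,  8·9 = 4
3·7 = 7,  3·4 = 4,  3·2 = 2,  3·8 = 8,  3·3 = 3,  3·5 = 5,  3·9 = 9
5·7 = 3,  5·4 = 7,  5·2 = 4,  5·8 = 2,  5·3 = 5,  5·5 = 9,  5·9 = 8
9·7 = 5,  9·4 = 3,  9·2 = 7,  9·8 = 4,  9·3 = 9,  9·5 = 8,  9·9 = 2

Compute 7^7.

7^1 = 7
7^2 = 7·7 = 4
7^3 = 4·7 = 2
7^4 = 2·7 = 8
7^5 = 8·7 = 9
7^6 = 9·7 = 5
7^7 = 5·7 = 3

3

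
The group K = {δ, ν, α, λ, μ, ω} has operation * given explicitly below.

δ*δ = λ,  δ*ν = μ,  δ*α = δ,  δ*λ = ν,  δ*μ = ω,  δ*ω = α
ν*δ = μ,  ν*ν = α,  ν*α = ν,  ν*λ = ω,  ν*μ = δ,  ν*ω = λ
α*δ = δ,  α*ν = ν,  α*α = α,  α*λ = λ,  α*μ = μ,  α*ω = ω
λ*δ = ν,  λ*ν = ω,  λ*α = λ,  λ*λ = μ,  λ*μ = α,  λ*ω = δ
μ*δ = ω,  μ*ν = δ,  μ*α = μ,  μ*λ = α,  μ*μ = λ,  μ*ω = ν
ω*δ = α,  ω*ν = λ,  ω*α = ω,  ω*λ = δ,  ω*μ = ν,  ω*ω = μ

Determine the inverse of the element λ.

First locate the identity: row α matches the header, so α is the identity.
Scan row λ for α: λ * μ = α. Hence λ^(-1) = μ.
(Structurally, K here is isomorphic to the cyclic group Z_6.)

μ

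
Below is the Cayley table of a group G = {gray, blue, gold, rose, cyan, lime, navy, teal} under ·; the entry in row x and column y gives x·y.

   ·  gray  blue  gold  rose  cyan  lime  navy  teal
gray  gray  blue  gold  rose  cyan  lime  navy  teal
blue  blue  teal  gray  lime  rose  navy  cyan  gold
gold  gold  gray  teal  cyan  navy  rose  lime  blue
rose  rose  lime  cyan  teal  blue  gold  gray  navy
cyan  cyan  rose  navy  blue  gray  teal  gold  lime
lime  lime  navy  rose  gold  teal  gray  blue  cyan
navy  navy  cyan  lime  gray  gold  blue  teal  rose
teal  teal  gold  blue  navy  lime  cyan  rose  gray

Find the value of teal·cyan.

lime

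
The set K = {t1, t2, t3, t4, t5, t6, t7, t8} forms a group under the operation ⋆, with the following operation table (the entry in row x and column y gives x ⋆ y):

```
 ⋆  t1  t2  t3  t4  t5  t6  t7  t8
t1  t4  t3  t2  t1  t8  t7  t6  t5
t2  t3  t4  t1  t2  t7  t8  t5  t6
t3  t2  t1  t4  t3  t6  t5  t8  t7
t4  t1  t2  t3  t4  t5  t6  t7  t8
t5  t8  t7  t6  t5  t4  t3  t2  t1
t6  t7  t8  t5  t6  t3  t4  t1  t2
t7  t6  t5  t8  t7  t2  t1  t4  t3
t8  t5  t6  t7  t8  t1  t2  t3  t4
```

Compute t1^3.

t1

t1^1 = t1
t1^2 = t1 ⋆ t1 = t4
t1^3 = t4 ⋆ t1 = t1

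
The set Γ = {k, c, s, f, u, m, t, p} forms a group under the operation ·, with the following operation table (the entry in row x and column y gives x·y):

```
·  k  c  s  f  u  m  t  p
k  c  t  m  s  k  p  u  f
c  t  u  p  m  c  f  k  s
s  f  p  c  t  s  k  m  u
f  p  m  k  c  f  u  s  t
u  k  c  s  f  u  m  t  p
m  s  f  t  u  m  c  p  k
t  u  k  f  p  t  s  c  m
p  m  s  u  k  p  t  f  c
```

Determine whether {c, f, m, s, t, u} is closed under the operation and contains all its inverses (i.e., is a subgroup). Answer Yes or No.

No

c·t = k, which is not in {c, f, m, s, t, u}.
The subset is not closed under ·, so it is not a subgroup.
(Structurally, Γ here is isomorphic to the quaternion group Q_8.)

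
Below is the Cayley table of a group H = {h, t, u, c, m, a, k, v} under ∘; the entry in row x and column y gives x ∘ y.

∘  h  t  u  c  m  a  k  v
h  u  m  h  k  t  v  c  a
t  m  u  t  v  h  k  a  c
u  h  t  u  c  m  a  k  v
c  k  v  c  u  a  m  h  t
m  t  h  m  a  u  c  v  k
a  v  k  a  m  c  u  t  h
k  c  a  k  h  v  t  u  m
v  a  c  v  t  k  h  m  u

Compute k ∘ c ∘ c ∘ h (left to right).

c

k ∘ c = h
h ∘ c = k
k ∘ h = c
(Structurally, H here is isomorphic to the elementary abelian group (Z_2)^3.)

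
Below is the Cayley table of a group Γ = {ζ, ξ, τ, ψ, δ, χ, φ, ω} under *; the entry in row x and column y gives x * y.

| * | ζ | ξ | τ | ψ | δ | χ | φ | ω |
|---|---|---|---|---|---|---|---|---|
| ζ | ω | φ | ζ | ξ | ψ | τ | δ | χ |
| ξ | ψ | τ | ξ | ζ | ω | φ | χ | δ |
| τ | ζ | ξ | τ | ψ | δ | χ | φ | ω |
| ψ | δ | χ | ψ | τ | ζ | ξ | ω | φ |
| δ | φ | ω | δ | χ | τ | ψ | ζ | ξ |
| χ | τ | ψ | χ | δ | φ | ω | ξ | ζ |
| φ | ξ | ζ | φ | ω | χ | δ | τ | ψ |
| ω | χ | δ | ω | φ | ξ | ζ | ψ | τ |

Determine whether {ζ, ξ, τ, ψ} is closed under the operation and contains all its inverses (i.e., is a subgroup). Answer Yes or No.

ζ * ζ = ω, which is not in {ζ, ξ, τ, ψ}.
The subset is not closed under *, so it is not a subgroup.

No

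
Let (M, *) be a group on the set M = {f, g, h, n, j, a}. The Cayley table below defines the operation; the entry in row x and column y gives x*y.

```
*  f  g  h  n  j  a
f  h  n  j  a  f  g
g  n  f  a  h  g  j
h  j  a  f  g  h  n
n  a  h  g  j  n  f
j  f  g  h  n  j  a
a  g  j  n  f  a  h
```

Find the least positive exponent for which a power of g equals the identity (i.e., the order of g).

6

The identity element is j (its row matches the header).
g^1 = g
g^2 = g*g = f
g^3 = f*g = n
g^4 = n*g = h
g^5 = h*g = a
g^6 = a*g = j
The first power of g equal to the identity is g^6, so ord(g) = 6.
(Structurally, M here is isomorphic to the cyclic group Z_6.)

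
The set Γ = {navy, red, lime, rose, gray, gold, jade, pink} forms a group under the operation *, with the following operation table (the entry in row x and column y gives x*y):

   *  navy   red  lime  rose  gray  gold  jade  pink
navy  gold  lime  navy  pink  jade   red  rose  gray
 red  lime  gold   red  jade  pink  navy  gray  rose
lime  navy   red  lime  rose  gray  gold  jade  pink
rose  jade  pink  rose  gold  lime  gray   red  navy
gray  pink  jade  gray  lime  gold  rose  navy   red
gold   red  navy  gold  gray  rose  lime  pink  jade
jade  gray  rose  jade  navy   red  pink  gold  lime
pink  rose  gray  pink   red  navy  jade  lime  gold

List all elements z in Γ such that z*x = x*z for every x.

{gold, lime}

An element z is central iff its row equals its column in the table.
For pink: pink*rose = red ≠ navy = rose*pink, so pink ∉ Z.
Checking each element this way leaves Z(Γ) = {gold, lime}.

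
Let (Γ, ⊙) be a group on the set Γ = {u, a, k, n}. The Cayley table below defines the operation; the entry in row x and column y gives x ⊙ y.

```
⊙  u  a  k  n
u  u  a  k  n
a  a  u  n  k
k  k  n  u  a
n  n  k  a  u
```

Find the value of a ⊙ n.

k

Read row a, column n: a ⊙ n = k.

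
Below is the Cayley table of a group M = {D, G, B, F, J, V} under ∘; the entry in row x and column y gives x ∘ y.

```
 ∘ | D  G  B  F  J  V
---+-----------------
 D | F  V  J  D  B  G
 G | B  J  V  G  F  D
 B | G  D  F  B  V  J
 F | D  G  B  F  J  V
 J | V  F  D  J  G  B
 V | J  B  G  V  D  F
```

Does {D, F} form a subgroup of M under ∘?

{D, F} contains the identity F.
Checking products: every product of two elements of {D, F} (read from the table) lies in {D, F}, so the set is closed.
In a finite group, a nonempty closed subset is a subgroup. So {D, F} ≤ M.

Yes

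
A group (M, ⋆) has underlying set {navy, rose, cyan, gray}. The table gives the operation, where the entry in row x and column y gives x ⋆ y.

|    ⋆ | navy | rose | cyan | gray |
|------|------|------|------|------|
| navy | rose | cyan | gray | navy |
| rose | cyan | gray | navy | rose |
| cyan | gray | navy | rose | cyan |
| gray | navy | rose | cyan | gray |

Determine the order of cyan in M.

4

The identity element is gray (its row matches the header).
cyan^1 = cyan
cyan^2 = cyan ⋆ cyan = rose
cyan^3 = rose ⋆ cyan = navy
cyan^4 = navy ⋆ cyan = gray
The first power of cyan equal to the identity is cyan^4, so ord(cyan) = 4.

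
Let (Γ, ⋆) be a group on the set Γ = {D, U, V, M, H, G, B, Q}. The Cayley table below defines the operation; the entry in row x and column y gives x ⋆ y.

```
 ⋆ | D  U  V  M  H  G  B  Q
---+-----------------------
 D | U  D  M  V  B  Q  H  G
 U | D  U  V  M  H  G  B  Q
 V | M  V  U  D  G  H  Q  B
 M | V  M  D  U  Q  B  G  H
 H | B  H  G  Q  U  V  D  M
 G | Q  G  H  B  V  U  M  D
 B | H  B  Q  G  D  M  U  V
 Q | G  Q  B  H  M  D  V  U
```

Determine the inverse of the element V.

V

First locate the identity: row U matches the header, so U is the identity.
Scan row V for U: V ⋆ V = U. Hence V^(-1) = V.
(Structurally, Γ here is isomorphic to the elementary abelian group (Z_2)^3.)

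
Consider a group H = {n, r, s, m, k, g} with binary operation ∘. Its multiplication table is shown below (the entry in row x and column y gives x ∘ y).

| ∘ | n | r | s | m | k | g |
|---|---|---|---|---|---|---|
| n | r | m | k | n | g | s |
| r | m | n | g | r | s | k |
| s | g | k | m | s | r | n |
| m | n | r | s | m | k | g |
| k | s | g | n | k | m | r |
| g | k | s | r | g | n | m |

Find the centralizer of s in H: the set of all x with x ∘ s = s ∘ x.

Compare row s with column s entry by entry.
r ∘ s = g but s ∘ r = k, so r does not.
Collecting the elements that commute with s: C(s) = {m, s}.

{m, s}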